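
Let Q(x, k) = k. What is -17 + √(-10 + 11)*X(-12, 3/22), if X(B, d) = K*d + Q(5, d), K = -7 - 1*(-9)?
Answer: -365/22 ≈ -16.591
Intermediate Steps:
K = 2 (K = -7 + 9 = 2)
X(B, d) = 3*d (X(B, d) = 2*d + d = 3*d)
-17 + √(-10 + 11)*X(-12, 3/22) = -17 + √(-10 + 11)*(3*(3/22)) = -17 + √1*(3*(3*(1/22))) = -17 + 1*(3*(3/22)) = -17 + 1*(9/22) = -17 + 9/22 = -365/22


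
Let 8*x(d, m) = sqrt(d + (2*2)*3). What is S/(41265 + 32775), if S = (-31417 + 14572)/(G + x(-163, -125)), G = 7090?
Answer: -63696560/1984986825967 + 1123*I*sqrt(151)/1984986825967 ≈ -3.2089e-5 + 6.952e-9*I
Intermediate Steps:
x(d, m) = sqrt(12 + d)/8 (x(d, m) = sqrt(d + (2*2)*3)/8 = sqrt(d + 4*3)/8 = sqrt(d + 12)/8 = sqrt(12 + d)/8)
S = -16845/(7090 + I*sqrt(151)/8) (S = (-31417 + 14572)/(7090 + sqrt(12 - 163)/8) = -16845/(7090 + sqrt(-151)/8) = -16845/(7090 + (I*sqrt(151))/8) = -16845/(7090 + I*sqrt(151)/8) ≈ -2.3759 + 0.00051473*I)
S/(41265 + 32775) = (-7643587200/3217158551 + 134760*I*sqrt(151)/3217158551)/(41265 + 32775) = (-7643587200/3217158551 + 134760*I*sqrt(151)/3217158551)/74040 = (-7643587200/3217158551 + 134760*I*sqrt(151)/3217158551)*(1/74040) = -63696560/1984986825967 + 1123*I*sqrt(151)/1984986825967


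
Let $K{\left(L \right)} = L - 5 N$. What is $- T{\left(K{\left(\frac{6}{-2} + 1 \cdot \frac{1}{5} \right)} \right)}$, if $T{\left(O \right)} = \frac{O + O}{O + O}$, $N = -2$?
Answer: $-1$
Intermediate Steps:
$K{\left(L \right)} = 10 + L$ ($K{\left(L \right)} = L - -10 = L + 10 = 10 + L$)
$T{\left(O \right)} = 1$ ($T{\left(O \right)} = \frac{2 O}{2 O} = 2 O \frac{1}{2 O} = 1$)
$- T{\left(K{\left(\frac{6}{-2} + 1 \cdot \frac{1}{5} \right)} \right)} = \left(-1\right) 1 = -1$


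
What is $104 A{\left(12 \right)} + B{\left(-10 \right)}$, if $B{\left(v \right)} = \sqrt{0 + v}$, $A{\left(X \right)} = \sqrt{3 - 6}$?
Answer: $i \left(\sqrt{10} + 104 \sqrt{3}\right) \approx 183.3 i$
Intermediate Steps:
$A{\left(X \right)} = i \sqrt{3}$ ($A{\left(X \right)} = \sqrt{-3} = i \sqrt{3}$)
$B{\left(v \right)} = \sqrt{v}$
$104 A{\left(12 \right)} + B{\left(-10 \right)} = 104 i \sqrt{3} + \sqrt{-10} = 104 i \sqrt{3} + i \sqrt{10} = i \sqrt{10} + 104 i \sqrt{3}$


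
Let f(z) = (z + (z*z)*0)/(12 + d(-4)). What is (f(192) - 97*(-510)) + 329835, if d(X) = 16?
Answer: 2655183/7 ≈ 3.7931e+5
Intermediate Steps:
f(z) = z/28 (f(z) = (z + (z*z)*0)/(12 + 16) = (z + z**2*0)/28 = (z + 0)*(1/28) = z*(1/28) = z/28)
(f(192) - 97*(-510)) + 329835 = ((1/28)*192 - 97*(-510)) + 329835 = (48/7 + 49470) + 329835 = 346338/7 + 329835 = 2655183/7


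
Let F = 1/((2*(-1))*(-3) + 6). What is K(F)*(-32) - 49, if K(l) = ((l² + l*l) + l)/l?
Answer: -259/3 ≈ -86.333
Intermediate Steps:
F = 1/12 (F = 1/(-2*(-3) + 6) = 1/(6 + 6) = 1/12 ≈ 0.083333)
K(l) = (l + 2*l²)/l (K(l) = ((l² + l²) + l)/l = (2*l² + l)/l = (l + 2*l²)/l)
K(F)*(-32) - 49 = (1 + 2*(1/12))*(-32) - 49 = (1 + ⅙)*(-32) - 49 = (7/6)*(-32) - 49 = -112/3 - 49 = -259/3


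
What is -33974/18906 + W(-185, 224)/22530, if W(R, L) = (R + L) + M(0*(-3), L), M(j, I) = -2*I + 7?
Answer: -64419536/35496015 ≈ -1.8148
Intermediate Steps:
M(j, I) = 7 - 2*I
W(R, L) = 7 + R - L (W(R, L) = (R + L) + (7 - 2*L) = (L + R) + (7 - 2*L) = 7 + R - L)
-33974/18906 + W(-185, 224)/22530 = -33974/18906 + (7 - 185 - 1*224)/22530 = -33974*1/18906 + (7 - 185 - 224)*(1/22530) = -16987/9453 - 402*1/22530 = -16987/9453 - 67/3755 = -64419536/35496015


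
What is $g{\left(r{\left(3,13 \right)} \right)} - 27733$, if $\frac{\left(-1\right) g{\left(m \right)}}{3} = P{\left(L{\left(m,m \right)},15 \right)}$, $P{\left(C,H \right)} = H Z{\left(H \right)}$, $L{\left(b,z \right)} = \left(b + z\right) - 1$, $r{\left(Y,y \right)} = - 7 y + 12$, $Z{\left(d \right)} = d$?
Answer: $-28408$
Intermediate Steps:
$r{\left(Y,y \right)} = 12 - 7 y$
$L{\left(b,z \right)} = -1 + b + z$
$P{\left(C,H \right)} = H^{2}$ ($P{\left(C,H \right)} = H H = H^{2}$)
$g{\left(m \right)} = -675$ ($g{\left(m \right)} = - 3 \cdot 15^{2} = \left(-3\right) 225 = -675$)
$g{\left(r{\left(3,13 \right)} \right)} - 27733 = -675 - 27733 = -28408$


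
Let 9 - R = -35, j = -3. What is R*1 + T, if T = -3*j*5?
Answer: 89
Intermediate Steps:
R = 44 (R = 9 - 1*(-35) = 9 + 35 = 44)
T = 45 (T = -3*(-3)*5 = 9*5 = 45)
R*1 + T = 44*1 + 45 = 44 + 45 = 89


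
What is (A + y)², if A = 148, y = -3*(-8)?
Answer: 29584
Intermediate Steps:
y = 24
(A + y)² = (148 + 24)² = 172² = 29584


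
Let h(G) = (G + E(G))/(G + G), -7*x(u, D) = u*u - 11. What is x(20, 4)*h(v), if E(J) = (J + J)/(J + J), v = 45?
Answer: -8947/315 ≈ -28.403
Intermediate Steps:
E(J) = 1 (E(J) = (2*J)/((2*J)) = (2*J)*(1/(2*J)) = 1)
x(u, D) = 11/7 - u²/7 (x(u, D) = -(u*u - 11)/7 = -(u² - 11)/7 = -(-11 + u²)/7 = 11/7 - u²/7)
h(G) = (1 + G)/(2*G) (h(G) = (G + 1)/(G + G) = (1 + G)/((2*G)) = (1 + G)*(1/(2*G)) = (1 + G)/(2*G))
x(20, 4)*h(v) = (11/7 - ⅐*20²)*((½)*(1 + 45)/45) = (11/7 - ⅐*400)*((½)*(1/45)*46) = (11/7 - 400/7)*(23/45) = -389/7*23/45 = -8947/315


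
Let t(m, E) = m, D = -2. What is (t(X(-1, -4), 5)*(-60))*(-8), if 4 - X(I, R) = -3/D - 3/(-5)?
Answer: 912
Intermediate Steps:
X(I, R) = 19/10 (X(I, R) = 4 - (-3/(-2) - 3/(-5)) = 4 - (-3*(-1/2) - 3*(-1/5)) = 4 - (3/2 + 3/5) = 4 - 1*21/10 = 4 - 21/10 = 19/10)
(t(X(-1, -4), 5)*(-60))*(-8) = ((19/10)*(-60))*(-8) = -114*(-8) = 912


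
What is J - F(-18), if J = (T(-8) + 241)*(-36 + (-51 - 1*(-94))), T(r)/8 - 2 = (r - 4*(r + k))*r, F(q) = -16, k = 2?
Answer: -5353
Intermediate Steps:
T(r) = 16 + 8*r*(-8 - 3*r) (T(r) = 16 + 8*((r - 4*(r + 2))*r) = 16 + 8*((r - 4*(2 + r))*r) = 16 + 8*((r + (-8 - 4*r))*r) = 16 + 8*((-8 - 3*r)*r) = 16 + 8*(r*(-8 - 3*r)) = 16 + 8*r*(-8 - 3*r))
J = -5369 (J = ((16 - 64*(-8) - 24*(-8)**2) + 241)*(-36 + (-51 - 1*(-94))) = ((16 + 512 - 24*64) + 241)*(-36 + (-51 + 94)) = ((16 + 512 - 1536) + 241)*(-36 + 43) = (-1008 + 241)*7 = -767*7 = -5369)
J - F(-18) = -5369 - 1*(-16) = -5369 + 16 = -5353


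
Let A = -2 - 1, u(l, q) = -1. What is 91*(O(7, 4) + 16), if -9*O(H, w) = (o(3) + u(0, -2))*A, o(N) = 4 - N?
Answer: 1456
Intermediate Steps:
A = -3
O(H, w) = 0 (O(H, w) = -((4 - 1*3) - 1)*(-3)/9 = -((4 - 3) - 1)*(-3)/9 = -(1 - 1)*(-3)/9 = -0*(-3) = -1/9*0 = 0)
91*(O(7, 4) + 16) = 91*(0 + 16) = 91*16 = 1456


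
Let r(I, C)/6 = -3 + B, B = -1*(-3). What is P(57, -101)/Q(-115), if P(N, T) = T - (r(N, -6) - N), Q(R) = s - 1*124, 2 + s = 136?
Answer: -22/5 ≈ -4.4000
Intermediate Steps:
s = 134 (s = -2 + 136 = 134)
B = 3
r(I, C) = 0 (r(I, C) = 6*(-3 + 3) = 6*0 = 0)
Q(R) = 10 (Q(R) = 134 - 1*124 = 134 - 124 = 10)
P(N, T) = N + T (P(N, T) = T - (0 - N) = T - (-1)*N = T + N = N + T)
P(57, -101)/Q(-115) = (57 - 101)/10 = -44*⅒ = -22/5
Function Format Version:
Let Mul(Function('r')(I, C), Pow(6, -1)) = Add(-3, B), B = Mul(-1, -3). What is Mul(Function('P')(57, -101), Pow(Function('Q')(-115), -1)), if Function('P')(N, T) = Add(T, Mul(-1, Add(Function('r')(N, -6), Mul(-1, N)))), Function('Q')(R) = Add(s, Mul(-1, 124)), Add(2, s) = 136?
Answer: Rational(-22, 5) ≈ -4.4000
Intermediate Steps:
s = 134 (s = Add(-2, 136) = 134)
B = 3
Function('r')(I, C) = 0 (Function('r')(I, C) = Mul(6, Add(-3, 3)) = Mul(6, 0) = 0)
Function('Q')(R) = 10 (Function('Q')(R) = Add(134, Mul(-1, 124)) = Add(134, -124) = 10)
Function('P')(N, T) = Add(N, T) (Function('P')(N, T) = Add(T, Mul(-1, Add(0, Mul(-1, N)))) = Add(T, Mul(-1, Mul(-1, N))) = Add(T, N) = Add(N, T))
Mul(Function('P')(57, -101), Pow(Function('Q')(-115), -1)) = Mul(Add(57, -101), Pow(10, -1)) = Mul(-44, Rational(1, 10)) = Rational(-22, 5)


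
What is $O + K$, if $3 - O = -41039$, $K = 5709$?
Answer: $46751$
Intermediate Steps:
$O = 41042$ ($O = 3 - -41039 = 3 + 41039 = 41042$)
$O + K = 41042 + 5709 = 46751$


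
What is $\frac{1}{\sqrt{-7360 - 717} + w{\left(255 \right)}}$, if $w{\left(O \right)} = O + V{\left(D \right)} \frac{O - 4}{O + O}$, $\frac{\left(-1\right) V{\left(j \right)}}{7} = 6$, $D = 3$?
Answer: $\frac{1693030}{455083049} - \frac{7225 i \sqrt{8077}}{455083049} \approx 0.0037203 - 0.0014268 i$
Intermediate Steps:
$V{\left(j \right)} = -42$ ($V{\left(j \right)} = \left(-7\right) 6 = -42$)
$w{\left(O \right)} = O - \frac{21 \left(-4 + O\right)}{O}$ ($w{\left(O \right)} = O - 42 \frac{O - 4}{O + O} = O - 42 \frac{-4 + O}{2 O} = O - \frac{21 \left(-4 + O\right)}{O}$)
$\frac{1}{\sqrt{-7360 - 717} + w{\left(255 \right)}} = \frac{1}{\sqrt{-7360 - 717} + \left(-21 + 255 + \frac{84}{255}\right)} = \frac{1}{\sqrt{-8077} + \left(-21 + 255 + 84 \cdot \frac{1}{255}\right)} = \frac{1}{i \sqrt{8077} + \left(-21 + 255 + \frac{28}{85}\right)} = \frac{1}{i \sqrt{8077} + \frac{19918}{85}} = \frac{1}{\frac{19918}{85} + i \sqrt{8077}}$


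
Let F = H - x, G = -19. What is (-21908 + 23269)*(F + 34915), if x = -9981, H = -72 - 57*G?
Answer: 62479427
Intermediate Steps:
H = 1011 (H = -72 - 57*(-19) = -72 + 1083 = 1011)
F = 10992 (F = 1011 - 1*(-9981) = 1011 + 9981 = 10992)
(-21908 + 23269)*(F + 34915) = (-21908 + 23269)*(10992 + 34915) = 1361*45907 = 62479427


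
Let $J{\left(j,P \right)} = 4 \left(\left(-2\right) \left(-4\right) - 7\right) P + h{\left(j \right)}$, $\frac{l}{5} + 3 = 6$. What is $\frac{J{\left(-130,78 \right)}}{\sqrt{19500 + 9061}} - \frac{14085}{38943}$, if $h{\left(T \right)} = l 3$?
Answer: $\frac{1280254}{731263} \approx 1.7507$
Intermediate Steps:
$l = 15$ ($l = -15 + 5 \cdot 6 = -15 + 30 = 15$)
$h{\left(T \right)} = 45$ ($h{\left(T \right)} = 15 \cdot 3 = 45$)
$J{\left(j,P \right)} = 45 + 4 P$ ($J{\left(j,P \right)} = 4 \left(\left(-2\right) \left(-4\right) - 7\right) P + 45 = 4 \left(8 - 7\right) P + 45 = 4 \cdot 1 P + 45 = 4 P + 45 = 45 + 4 P$)
$\frac{J{\left(-130,78 \right)}}{\sqrt{19500 + 9061}} - \frac{14085}{38943} = \frac{45 + 4 \cdot 78}{\sqrt{19500 + 9061}} - \frac{14085}{38943} = \frac{45 + 312}{\sqrt{28561}} - \frac{1565}{4327} = \frac{357}{169} - \frac{1565}{4327} = \frac{1280254}{731263}$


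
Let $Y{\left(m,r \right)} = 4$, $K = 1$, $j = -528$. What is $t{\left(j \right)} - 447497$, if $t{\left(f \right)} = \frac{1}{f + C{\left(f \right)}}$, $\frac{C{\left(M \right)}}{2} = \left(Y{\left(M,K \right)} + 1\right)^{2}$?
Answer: $- \frac{213903567}{478} \approx -4.475 \cdot 10^{5}$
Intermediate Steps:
$C{\left(M \right)} = 50$ ($C{\left(M \right)} = 2 \left(4 + 1\right)^{2} = 2 \cdot 5^{2} = 2 \cdot 25 = 50$)
$t{\left(f \right)} = \frac{1}{50 + f}$ ($t{\left(f \right)} = \frac{1}{f + 50} = \frac{1}{50 + f}$)
$t{\left(j \right)} - 447497 = \frac{1}{50 - 528} - 447497 = \frac{1}{-478} - 447497 = - \frac{1}{478} - 447497 = - \frac{213903567}{478}$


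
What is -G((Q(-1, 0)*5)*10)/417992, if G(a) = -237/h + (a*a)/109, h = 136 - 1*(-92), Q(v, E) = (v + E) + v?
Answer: -751389/3462645728 ≈ -0.00021700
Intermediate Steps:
Q(v, E) = E + 2*v (Q(v, E) = (E + v) + v = E + 2*v)
h = 228 (h = 136 + 92 = 228)
G(a) = -79/76 + a²/109 (G(a) = -237/228 + (a*a)/109 = -237*1/228 + a²*(1/109) = -79/76 + a²/109)
-G((Q(-1, 0)*5)*10)/417992 = -(-79/76 + (((0 + 2*(-1))*5)*10)²/109)/417992 = -(-79/76 + (((0 - 2)*5)*10)²/109)/417992 = -(-79/76 + (-2*5*10)²/109)/417992 = -(-79/76 + (-10*10)²/109)/417992 = -(-79/76 + (1/109)*(-100)²)/417992 = -(-79/76 + (1/109)*10000)/417992 = -(-79/76 + 10000/109)/417992 = -751389/(8284*417992) = -1*751389/3462645728 = -751389/3462645728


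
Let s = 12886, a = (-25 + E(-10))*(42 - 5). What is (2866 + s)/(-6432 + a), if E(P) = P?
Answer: -15752/7727 ≈ -2.0386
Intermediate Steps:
a = -1295 (a = (-25 - 10)*(42 - 5) = -35*37 = -1295)
(2866 + s)/(-6432 + a) = (2866 + 12886)/(-6432 - 1295) = 15752/(-7727) = 15752*(-1/7727) = -15752/7727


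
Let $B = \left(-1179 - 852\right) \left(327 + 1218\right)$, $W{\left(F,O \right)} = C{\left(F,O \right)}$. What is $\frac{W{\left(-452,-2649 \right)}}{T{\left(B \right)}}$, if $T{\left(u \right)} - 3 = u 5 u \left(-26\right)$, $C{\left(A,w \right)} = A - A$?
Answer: $0$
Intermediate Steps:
$C{\left(A,w \right)} = 0$
$W{\left(F,O \right)} = 0$
$B = -3137895$ ($B = \left(-2031\right) 1545 = -3137895$)
$T{\left(u \right)} = 3 - 130 u^{2}$ ($T{\left(u \right)} = 3 + u 5 u \left(-26\right) = 3 + 5 u u \left(-26\right) = 3 + 5 u^{2} \left(-26\right) = 3 - 130 u^{2}$)
$\frac{W{\left(-452,-2649 \right)}}{T{\left(B \right)}} = \frac{0}{3 - 130 \left(-3137895\right)^{2}} = \frac{0}{3 - 1280030054033250} = \frac{0}{-1280030054033247} = 0 \left(- \frac{1}{1280030054033247}\right) = 0$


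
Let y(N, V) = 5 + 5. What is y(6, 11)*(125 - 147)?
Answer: -220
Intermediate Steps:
y(N, V) = 10
y(6, 11)*(125 - 147) = 10*(125 - 147) = 10*(-22) = -220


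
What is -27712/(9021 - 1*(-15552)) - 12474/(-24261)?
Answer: -121932410/198721851 ≈ -0.61358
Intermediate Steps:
-27712/(9021 - 1*(-15552)) - 12474/(-24261) = -27712/(9021 + 15552) - 12474*(-1/24261) = -27712/24573 + 4158/8087 = -121932410/198721851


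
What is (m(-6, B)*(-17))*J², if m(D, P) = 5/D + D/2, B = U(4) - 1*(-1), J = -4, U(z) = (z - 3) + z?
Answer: 3128/3 ≈ 1042.7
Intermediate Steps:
U(z) = -3 + 2*z (U(z) = (-3 + z) + z = -3 + 2*z)
B = 6 (B = (-3 + 2*4) - 1*(-1) = (-3 + 8) + 1 = 5 + 1 = 6)
m(D, P) = D/2 + 5/D (m(D, P) = 5/D + D*(½) = 5/D + D/2 = D/2 + 5/D)
(m(-6, B)*(-17))*J² = (((½)*(-6) + 5/(-6))*(-17))*(-4)² = ((-3 + 5*(-⅙))*(-17))*16 = ((-3 - ⅚)*(-17))*16 = -23/6*(-17)*16 = (391/6)*16 = 3128/3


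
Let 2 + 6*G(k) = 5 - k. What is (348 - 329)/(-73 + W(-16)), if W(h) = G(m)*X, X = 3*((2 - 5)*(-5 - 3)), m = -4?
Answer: 19/11 ≈ 1.7273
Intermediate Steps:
G(k) = ½ - k/6 (G(k) = -⅓ + (5 - k)/6 = -⅓ + (⅚ - k/6) = ½ - k/6)
X = 72 (X = 3*(-3*(-8)) = 3*24 = 72)
W(h) = 84 (W(h) = (½ - ⅙*(-4))*72 = (½ + ⅔)*72 = (7/6)*72 = 84)
(348 - 329)/(-73 + W(-16)) = (348 - 329)/(-73 + 84) = 19/11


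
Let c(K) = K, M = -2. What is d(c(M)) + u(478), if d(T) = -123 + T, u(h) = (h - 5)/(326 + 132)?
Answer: -56777/458 ≈ -123.97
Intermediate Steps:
u(h) = -5/458 + h/458 (u(h) = (-5 + h)/458 = (-5 + h)*(1/458) = -5/458 + h/458)
d(c(M)) + u(478) = (-123 - 2) + (-5/458 + (1/458)*478) = -125 + (-5/458 + 239/229) = -125 + 473/458 = -56777/458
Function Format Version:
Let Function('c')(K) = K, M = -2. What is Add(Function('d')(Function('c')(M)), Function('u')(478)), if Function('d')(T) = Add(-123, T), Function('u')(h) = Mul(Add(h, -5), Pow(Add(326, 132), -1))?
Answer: Rational(-56777, 458) ≈ -123.97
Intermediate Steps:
Function('u')(h) = Add(Rational(-5, 458), Mul(Rational(1, 458), h)) (Function('u')(h) = Mul(Add(-5, h), Pow(458, -1)) = Mul(Add(-5, h), Rational(1, 458)) = Add(Rational(-5, 458), Mul(Rational(1, 458), h)))
Add(Function('d')(Function('c')(M)), Function('u')(478)) = Add(Add(-123, -2), Add(Rational(-5, 458), Mul(Rational(1, 458), 478))) = Add(-125, Add(Rational(-5, 458), Rational(239, 229))) = Add(-125, Rational(473, 458)) = Rational(-56777, 458)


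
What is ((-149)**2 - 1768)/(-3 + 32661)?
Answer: 6811/10886 ≈ 0.62567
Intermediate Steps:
((-149)**2 - 1768)/(-3 + 32661) = (22201 - 1768)/32658 = 20433*(1/32658) = 6811/10886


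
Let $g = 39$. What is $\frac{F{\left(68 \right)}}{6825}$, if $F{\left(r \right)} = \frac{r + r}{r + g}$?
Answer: $\frac{136}{730275} \approx 0.00018623$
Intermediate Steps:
$F{\left(r \right)} = \frac{2 r}{39 + r}$ ($F{\left(r \right)} = \frac{r + r}{r + 39} = \frac{2 r}{39 + r}$)
$\frac{F{\left(68 \right)}}{6825} = \frac{2 \cdot 68 \frac{1}{39 + 68}}{6825} = 2 \cdot 68 \cdot \frac{1}{107} \cdot \frac{1}{6825} = \frac{136}{107} \cdot \frac{1}{6825} = \frac{136}{730275}$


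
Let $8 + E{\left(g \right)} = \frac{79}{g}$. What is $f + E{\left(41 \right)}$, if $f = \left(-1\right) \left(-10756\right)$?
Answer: $\frac{440747}{41} \approx 10750.0$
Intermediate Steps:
$E{\left(g \right)} = -8 + \frac{79}{g}$
$f = 10756$
$f + E{\left(41 \right)} = 10756 - \left(8 - \frac{79}{41}\right) = 10756 + \left(-8 + 79 \cdot \frac{1}{41}\right) = 10756 + \left(-8 + \frac{79}{41}\right) = 10756 - \frac{249}{41} = \frac{440747}{41}$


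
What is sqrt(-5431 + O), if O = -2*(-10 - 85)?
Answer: I*sqrt(5241) ≈ 72.395*I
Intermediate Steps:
O = 190 (O = -2*(-95) = 190)
sqrt(-5431 + O) = sqrt(-5431 + 190) = sqrt(-5241) = I*sqrt(5241)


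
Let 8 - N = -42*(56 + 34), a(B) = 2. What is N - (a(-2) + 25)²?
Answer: 3059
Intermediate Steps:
N = 3788 (N = 8 - (-42)*(56 + 34) = 8 - (-42)*90 = 8 - 1*(-3780) = 8 + 3780 = 3788)
N - (a(-2) + 25)² = 3788 - (2 + 25)² = 3788 - 1*27² = 3788 - 1*729 = 3788 - 729 = 3059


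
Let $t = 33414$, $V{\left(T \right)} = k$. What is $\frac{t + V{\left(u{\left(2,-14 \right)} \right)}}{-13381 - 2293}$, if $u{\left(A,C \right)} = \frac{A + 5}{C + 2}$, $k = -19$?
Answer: $- \frac{33395}{15674} \approx -2.1306$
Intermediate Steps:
$u{\left(A,C \right)} = \frac{5 + A}{2 + C}$
$V{\left(T \right)} = -19$
$\frac{t + V{\left(u{\left(2,-14 \right)} \right)}}{-13381 - 2293} = \frac{33414 - 19}{-13381 - 2293} = \frac{33395}{-15674} = 33395 \left(- \frac{1}{15674}\right) = - \frac{33395}{15674}$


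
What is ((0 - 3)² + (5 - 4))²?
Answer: 100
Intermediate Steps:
((0 - 3)² + (5 - 4))² = ((-3)² + 1)² = (9 + 1)² = 10² = 100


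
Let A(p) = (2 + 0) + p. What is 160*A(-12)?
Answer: -1600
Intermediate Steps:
A(p) = 2 + p
160*A(-12) = 160*(2 - 12) = 160*(-10) = -1600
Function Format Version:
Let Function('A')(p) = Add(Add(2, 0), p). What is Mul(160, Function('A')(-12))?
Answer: -1600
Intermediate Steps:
Function('A')(p) = Add(2, p)
Mul(160, Function('A')(-12)) = Mul(160, Add(2, -12)) = Mul(160, -10) = -1600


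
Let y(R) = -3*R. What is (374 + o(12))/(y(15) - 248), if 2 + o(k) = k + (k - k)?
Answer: -384/293 ≈ -1.3106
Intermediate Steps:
o(k) = -2 + k (o(k) = -2 + (k + (k - k)) = -2 + (k + 0) = -2 + k)
(374 + o(12))/(y(15) - 248) = (374 + (-2 + 12))/(-3*15 - 248) = (374 + 10)/(-45 - 248) = 384/(-293) = 384*(-1/293) = -384/293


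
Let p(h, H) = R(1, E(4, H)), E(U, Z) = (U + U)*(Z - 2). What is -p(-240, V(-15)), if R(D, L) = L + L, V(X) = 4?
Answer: -32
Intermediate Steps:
E(U, Z) = 2*U*(-2 + Z) (E(U, Z) = (2*U)*(-2 + Z) = 2*U*(-2 + Z))
R(D, L) = 2*L
p(h, H) = -32 + 16*H (p(h, H) = 2*(2*4*(-2 + H)) = 2*(-16 + 8*H) = -32 + 16*H)
-p(-240, V(-15)) = -(-32 + 16*4) = -(-32 + 64) = -1*32 = -32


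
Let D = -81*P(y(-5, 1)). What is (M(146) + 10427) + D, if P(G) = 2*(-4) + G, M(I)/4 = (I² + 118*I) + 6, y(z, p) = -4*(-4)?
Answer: 163979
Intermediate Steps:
y(z, p) = 16
M(I) = 24 + 4*I² + 472*I (M(I) = 4*((I² + 118*I) + 6) = 4*(6 + I² + 118*I) = 24 + 4*I² + 472*I)
P(G) = -8 + G
D = -648 (D = -81*(-8 + 16) = -81*8 = -648)
(M(146) + 10427) + D = ((24 + 4*146² + 472*146) + 10427) - 648 = ((24 + 4*21316 + 68912) + 10427) - 648 = ((24 + 85264 + 68912) + 10427) - 648 = (154200 + 10427) - 648 = 164627 - 648 = 163979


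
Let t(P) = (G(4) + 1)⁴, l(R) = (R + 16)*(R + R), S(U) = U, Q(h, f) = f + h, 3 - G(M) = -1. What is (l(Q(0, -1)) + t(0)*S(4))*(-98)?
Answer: -242060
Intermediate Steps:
G(M) = 4 (G(M) = 3 - 1*(-1) = 3 + 1 = 4)
l(R) = 2*R*(16 + R) (l(R) = (16 + R)*(2*R) = 2*R*(16 + R))
t(P) = 625 (t(P) = (4 + 1)⁴ = 5⁴ = 625)
(l(Q(0, -1)) + t(0)*S(4))*(-98) = (2*(-1 + 0)*(16 + (-1 + 0)) + 625*4)*(-98) = (2*(-1)*(16 - 1) + 2500)*(-98) = (2*(-1)*15 + 2500)*(-98) = (-30 + 2500)*(-98) = 2470*(-98) = -242060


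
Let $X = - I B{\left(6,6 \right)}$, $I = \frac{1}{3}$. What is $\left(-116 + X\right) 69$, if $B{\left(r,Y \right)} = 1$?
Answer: $-8027$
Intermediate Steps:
$I = \frac{1}{3} \approx 0.33333$
$X = - \frac{1}{3}$ ($X = \left(-1\right) \frac{1}{3} \cdot 1 = \left(- \frac{1}{3}\right) 1 = - \frac{1}{3} \approx -0.33333$)
$\left(-116 + X\right) 69 = \left(-116 - \frac{1}{3}\right) 69 = \left(- \frac{349}{3}\right) 69 = -8027$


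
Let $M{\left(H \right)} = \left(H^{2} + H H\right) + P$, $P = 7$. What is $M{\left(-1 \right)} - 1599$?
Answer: $-1590$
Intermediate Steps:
$M{\left(H \right)} = 7 + 2 H^{2}$ ($M{\left(H \right)} = \left(H^{2} + H H\right) + 7 = \left(H^{2} + H^{2}\right) + 7 = 2 H^{2} + 7 = 7 + 2 H^{2}$)
$M{\left(-1 \right)} - 1599 = \left(7 + 2 \left(-1\right)^{2}\right) - 1599 = \left(7 + 2 \cdot 1\right) - 1599 = \left(7 + 2\right) - 1599 = 9 - 1599 = -1590$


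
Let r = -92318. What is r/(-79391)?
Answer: 2978/2561 ≈ 1.1628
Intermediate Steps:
r/(-79391) = -92318/(-79391) = -92318*(-1/79391) = 2978/2561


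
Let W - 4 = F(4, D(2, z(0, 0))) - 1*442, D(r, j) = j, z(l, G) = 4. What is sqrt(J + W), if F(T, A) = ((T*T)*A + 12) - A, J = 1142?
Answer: 2*sqrt(194) ≈ 27.857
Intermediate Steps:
F(T, A) = 12 - A + A*T**2 (F(T, A) = (T**2*A + 12) - A = (A*T**2 + 12) - A = (12 + A*T**2) - A = 12 - A + A*T**2)
W = -366 (W = 4 + ((12 - 1*4 + 4*4**2) - 1*442) = 4 + ((12 - 4 + 4*16) - 442) = 4 + ((12 - 4 + 64) - 442) = 4 + (72 - 442) = 4 - 370 = -366)
sqrt(J + W) = sqrt(1142 - 366) = sqrt(776) = 2*sqrt(194)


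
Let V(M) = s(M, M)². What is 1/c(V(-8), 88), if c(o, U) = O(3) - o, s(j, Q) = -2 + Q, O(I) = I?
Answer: -1/97 ≈ -0.010309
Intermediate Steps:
V(M) = (-2 + M)²
c(o, U) = 3 - o
1/c(V(-8), 88) = 1/(3 - (-2 - 8)²) = 1/(3 - 1*(-10)²) = 1/(3 - 1*100) = 1/(3 - 100) = 1/(-97) = -1/97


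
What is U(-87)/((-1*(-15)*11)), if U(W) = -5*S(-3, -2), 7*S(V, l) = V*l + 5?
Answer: -1/21 ≈ -0.047619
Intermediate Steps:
S(V, l) = 5/7 + V*l/7 (S(V, l) = (V*l + 5)/7 = (5 + V*l)/7 = 5/7 + V*l/7)
U(W) = -55/7 (U(W) = -5*(5/7 + (⅐)*(-3)*(-2)) = -5*(5/7 + 6/7) = -5*11/7 = -55/7)
U(-87)/((-1*(-15)*11)) = -55/(7*(-1*(-15)*11)) = -55/(7*(15*11)) = -55/7/165 = -55/7*1/165 = -1/21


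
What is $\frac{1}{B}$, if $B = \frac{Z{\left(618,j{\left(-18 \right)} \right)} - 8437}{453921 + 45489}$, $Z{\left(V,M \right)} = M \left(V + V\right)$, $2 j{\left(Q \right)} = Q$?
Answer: $- \frac{16110}{631} \approx -25.531$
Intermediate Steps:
$j{\left(Q \right)} = \frac{Q}{2}$
$Z{\left(V,M \right)} = 2 M V$ ($Z{\left(V,M \right)} = M 2 V = 2 M V$)
$B = - \frac{631}{16110}$ ($B = \frac{2 \cdot \frac{1}{2} \left(-18\right) 618 - 8437}{453921 + 45489} = \frac{2 \left(-9\right) 618 - 8437}{499410} = \left(-11124 - 8437\right) \frac{1}{499410} = \left(-19561\right) \frac{1}{499410} = - \frac{631}{16110} \approx -0.039168$)
$\frac{1}{B} = \frac{1}{- \frac{631}{16110}} = - \frac{16110}{631}$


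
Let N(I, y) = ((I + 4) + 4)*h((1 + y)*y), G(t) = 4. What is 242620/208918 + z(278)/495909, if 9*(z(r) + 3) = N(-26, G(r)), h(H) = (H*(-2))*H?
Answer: 60325541813/51802158231 ≈ 1.1645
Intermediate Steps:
h(H) = -2*H**2 (h(H) = (-2*H)*H = -2*H**2)
N(I, y) = -2*y**2*(1 + y)**2*(8 + I) (N(I, y) = ((I + 4) + 4)*(-2*y**2*(1 + y)**2) = ((4 + I) + 4)*(-2*y**2*(1 + y)**2) = (8 + I)*(-2*y**2*(1 + y)**2) = -2*y**2*(1 + y)**2*(8 + I))
z(r) = 1597 (z(r) = -3 + (2*4**2*(1 + 4)**2*(-8 - 1*(-26)))/9 = -3 + (2*16*5**2*(-8 + 26))/9 = -3 + (2*16*25*18)/9 = -3 + (1/9)*14400 = -3 + 1600 = 1597)
242620/208918 + z(278)/495909 = 242620/208918 + 1597/495909 = 242620*(1/208918) + 1597*(1/495909) = 121310/104459 + 1597/495909 = 60325541813/51802158231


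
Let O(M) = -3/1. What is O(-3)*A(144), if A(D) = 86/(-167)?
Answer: 258/167 ≈ 1.5449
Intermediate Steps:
A(D) = -86/167 (A(D) = 86*(-1/167) = -86/167)
O(M) = -3 (O(M) = -3*1 = -3)
O(-3)*A(144) = -3*(-86/167) = 258/167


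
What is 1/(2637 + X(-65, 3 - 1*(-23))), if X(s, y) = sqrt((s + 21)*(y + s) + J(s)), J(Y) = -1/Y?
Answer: 171405/451883444 - sqrt(7250165)/451883444 ≈ 0.00037335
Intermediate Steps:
X(s, y) = sqrt(-1/s + (21 + s)*(s + y)) (X(s, y) = sqrt((s + 21)*(y + s) - 1/s) = sqrt((21 + s)*(s + y) - 1/s) = sqrt(-1/s + (21 + s)*(s + y)))
1/(2637 + X(-65, 3 - 1*(-23))) = 1/(2637 + sqrt((-65)**2 - 1/(-65) + 21*(-65) + 21*(3 - 1*(-23)) - 65*(3 - 1*(-23)))) = 1/(2637 + sqrt(4225 - 1*(-1/65) - 1365 + 21*(3 + 23) - 65*(3 + 23))) = 1/(2637 + sqrt(4225 + 1/65 - 1365 + 21*26 - 65*26)) = 1/(2637 + sqrt(4225 + 1/65 - 1365 + 546 - 1690)) = 1/(2637 + sqrt(111541/65)) = 1/(2637 + sqrt(7250165)/65)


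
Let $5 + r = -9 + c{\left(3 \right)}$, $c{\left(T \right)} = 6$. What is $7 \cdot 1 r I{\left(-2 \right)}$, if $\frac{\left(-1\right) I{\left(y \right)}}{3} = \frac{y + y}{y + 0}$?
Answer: $336$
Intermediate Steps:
$r = -8$ ($r = -5 + \left(-9 + 6\right) = -5 - 3 = -8$)
$I{\left(y \right)} = -6$ ($I{\left(y \right)} = - 3 \frac{y + y}{y + 0} = - 3 \frac{2 y}{y} = \left(-3\right) 2 = -6$)
$7 \cdot 1 r I{\left(-2 \right)} = 7 \cdot 1 \left(-8\right) \left(-6\right) = 7 \left(-8\right) \left(-6\right) = \left(-56\right) \left(-6\right) = 336$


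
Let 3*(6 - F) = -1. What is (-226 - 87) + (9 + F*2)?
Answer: -874/3 ≈ -291.33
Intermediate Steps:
F = 19/3 (F = 6 - 1/3*(-1) = 6 + 1/3 = 19/3 ≈ 6.3333)
(-226 - 87) + (9 + F*2) = (-226 - 87) + (9 + (19/3)*2) = -313 + (9 + 38/3) = -313 + 65/3 = -874/3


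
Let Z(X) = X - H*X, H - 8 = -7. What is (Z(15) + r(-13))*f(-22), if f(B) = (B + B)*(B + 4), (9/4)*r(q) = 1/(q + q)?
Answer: -176/13 ≈ -13.538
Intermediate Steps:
H = 1 (H = 8 - 7 = 1)
Z(X) = 0 (Z(X) = X - X = 0)
r(q) = 2/(9*q) (r(q) = 4/(9*(q + q)) = 4/(9*((2*q))) = 4*(1/(2*q))/9 = 2/(9*q))
f(B) = 2*B*(4 + B) (f(B) = (2*B)*(4 + B) = 2*B*(4 + B))
(Z(15) + r(-13))*f(-22) = (0 + (2/9)/(-13))*(2*(-22)*(4 - 22)) = (0 + (2/9)*(-1/13))*(2*(-22)*(-18)) = (0 - 2/117)*792 = -2/117*792 = -176/13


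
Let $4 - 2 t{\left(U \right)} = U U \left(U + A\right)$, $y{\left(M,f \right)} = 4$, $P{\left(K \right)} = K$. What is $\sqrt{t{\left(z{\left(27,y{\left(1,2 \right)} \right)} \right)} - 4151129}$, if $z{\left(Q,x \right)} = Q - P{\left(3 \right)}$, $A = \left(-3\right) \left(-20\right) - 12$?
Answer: $i \sqrt{4171863} \approx 2042.5 i$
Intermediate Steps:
$A = 48$ ($A = 60 - 12 = 48$)
$z{\left(Q,x \right)} = -3 + Q$ ($z{\left(Q,x \right)} = Q - 3 = -3 + Q$)
$t{\left(U \right)} = 2 - \frac{U^{2} \left(48 + U\right)}{2}$ ($t{\left(U \right)} = 2 - \frac{U U \left(U + 48\right)}{2} = 2 - \frac{U^{2} \left(48 + U\right)}{2}$)
$\sqrt{t{\left(z{\left(27,y{\left(1,2 \right)} \right)} \right)} - 4151129} = \sqrt{\left(2 - 24 \left(-3 + 27\right)^{2} - \frac{\left(-3 + 27\right)^{3}}{2}\right) - 4151129} = \sqrt{\left(2 - 24 \cdot 24^{2} - \frac{24^{3}}{2}\right) - 4151129} = \sqrt{\left(2 - 13824 - 6912\right) - 4151129} = \sqrt{-20734 - 4151129} = \sqrt{-4171863} = i \sqrt{4171863}$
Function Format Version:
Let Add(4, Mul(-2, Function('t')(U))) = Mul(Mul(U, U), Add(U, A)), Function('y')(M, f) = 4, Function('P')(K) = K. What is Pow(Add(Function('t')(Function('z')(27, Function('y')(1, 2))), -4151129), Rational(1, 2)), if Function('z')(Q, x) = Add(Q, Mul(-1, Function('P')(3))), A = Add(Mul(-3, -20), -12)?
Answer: Mul(I, Pow(4171863, Rational(1, 2))) ≈ Mul(2042.5, I)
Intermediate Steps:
A = 48 (A = Add(60, -12) = 48)
Function('z')(Q, x) = Add(-3, Q) (Function('z')(Q, x) = Add(Q, Mul(-1, 3)) = Add(Q, -3) = Add(-3, Q))
Function('t')(U) = Add(2, Mul(Rational(-1, 2), Pow(U, 2), Add(48, U))) (Function('t')(U) = Add(2, Mul(Rational(-1, 2), Mul(Mul(U, U), Add(U, 48)))) = Add(2, Mul(Rational(-1, 2), Mul(Pow(U, 2), Add(48, U)))) = Add(2, Mul(Rational(-1, 2), Pow(U, 2), Add(48, U))))
Pow(Add(Function('t')(Function('z')(27, Function('y')(1, 2))), -4151129), Rational(1, 2)) = Pow(Add(Add(2, Mul(-24, Pow(Add(-3, 27), 2)), Mul(Rational(-1, 2), Pow(Add(-3, 27), 3))), -4151129), Rational(1, 2)) = Pow(Add(Add(2, Mul(-24, Pow(24, 2)), Mul(Rational(-1, 2), Pow(24, 3))), -4151129), Rational(1, 2)) = Pow(Add(Add(2, Mul(-24, 576), Mul(Rational(-1, 2), 13824)), -4151129), Rational(1, 2)) = Pow(Add(Add(2, -13824, -6912), -4151129), Rational(1, 2)) = Pow(Add(-20734, -4151129), Rational(1, 2)) = Pow(-4171863, Rational(1, 2)) = Mul(I, Pow(4171863, Rational(1, 2)))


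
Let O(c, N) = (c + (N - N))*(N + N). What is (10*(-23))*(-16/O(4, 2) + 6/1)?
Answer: -1150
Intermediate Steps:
O(c, N) = 2*N*c (O(c, N) = (c + 0)*(2*N) = c*(2*N) = 2*N*c)
(10*(-23))*(-16/O(4, 2) + 6/1) = (10*(-23))*(-16/(2*2*4) + 6/1) = -230*(-16/16 + 6*1) = -230*(-16*1/16 + 6) = -230*(-1 + 6) = -230*5 = -1150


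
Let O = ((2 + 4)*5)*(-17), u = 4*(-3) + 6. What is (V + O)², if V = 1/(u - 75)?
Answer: 1706598721/6561 ≈ 2.6011e+5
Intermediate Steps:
u = -6 (u = -12 + 6 = -6)
V = -1/81 (V = 1/(-6 - 75) = 1/(-81) = -1/81 ≈ -0.012346)
O = -510 (O = (6*5)*(-17) = 30*(-17) = -510)
(V + O)² = (-1/81 - 510)² = (-41311/81)² = 1706598721/6561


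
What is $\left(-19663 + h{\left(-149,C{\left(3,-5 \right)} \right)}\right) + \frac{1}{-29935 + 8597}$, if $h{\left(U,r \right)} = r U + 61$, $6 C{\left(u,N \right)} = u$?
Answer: $- \frac{209928579}{10669} \approx -19677.0$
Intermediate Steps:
$C{\left(u,N \right)} = \frac{u}{6}$
$h{\left(U,r \right)} = 61 + U r$ ($h{\left(U,r \right)} = U r + 61 = 61 + U r$)
$\left(-19663 + h{\left(-149,C{\left(3,-5 \right)} \right)}\right) + \frac{1}{-29935 + 8597} = \left(-19663 + \left(61 - 149 \cdot \frac{1}{6} \cdot 3\right)\right) + \frac{1}{-29935 + 8597} = \left(-19663 + \left(61 - \frac{149}{2}\right)\right) + \frac{1}{-21338} = \left(-19663 + \left(61 - \frac{149}{2}\right)\right) - \frac{1}{21338} = \left(-19663 - \frac{27}{2}\right) - \frac{1}{21338} = - \frac{39353}{2} - \frac{1}{21338} = - \frac{209928579}{10669}$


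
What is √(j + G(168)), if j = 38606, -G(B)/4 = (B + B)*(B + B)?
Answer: I*√412978 ≈ 642.63*I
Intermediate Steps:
G(B) = -16*B² (G(B) = -4*(B + B)*(B + B) = -4*2*B*2*B = -16*B²)
√(j + G(168)) = √(38606 - 16*168²) = √(38606 - 16*28224) = √(38606 - 451584) = √(-412978) = I*√412978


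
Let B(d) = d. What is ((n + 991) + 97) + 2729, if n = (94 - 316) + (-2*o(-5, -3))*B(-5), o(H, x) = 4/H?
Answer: 3587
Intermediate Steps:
n = -230 (n = (94 - 316) - 8/(-5)*(-5) = -222 - 8*(-1)/5*(-5) = -222 - 2*(-⅘)*(-5) = -222 + (8/5)*(-5) = -222 - 8 = -230)
((n + 991) + 97) + 2729 = ((-230 + 991) + 97) + 2729 = (761 + 97) + 2729 = 858 + 2729 = 3587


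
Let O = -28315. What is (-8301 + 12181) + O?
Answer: -24435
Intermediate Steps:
(-8301 + 12181) + O = (-8301 + 12181) - 28315 = 3880 - 28315 = -24435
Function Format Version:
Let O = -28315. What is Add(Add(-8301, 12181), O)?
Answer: -24435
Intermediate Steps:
Add(Add(-8301, 12181), O) = Add(Add(-8301, 12181), -28315) = Add(3880, -28315) = -24435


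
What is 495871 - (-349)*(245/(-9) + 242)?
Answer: 5137456/9 ≈ 5.7083e+5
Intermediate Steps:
495871 - (-349)*(245/(-9) + 242) = 495871 - (-349)*(245*(-1/9) + 242) = 495871 - (-349)*(-245/9 + 242) = 495871 - (-349)*1933/9 = 495871 - 1*(-674617/9) = 495871 + 674617/9 = 5137456/9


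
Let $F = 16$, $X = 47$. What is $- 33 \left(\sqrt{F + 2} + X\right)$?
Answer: $-1551 - 99 \sqrt{2} \approx -1691.0$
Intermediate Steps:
$- 33 \left(\sqrt{F + 2} + X\right) = - 33 \left(\sqrt{16 + 2} + 47\right) = - 33 \left(\sqrt{18} + 47\right) = - 33 \left(3 \sqrt{2} + 47\right) = - 33 \left(47 + 3 \sqrt{2}\right) = -1551 - 99 \sqrt{2}$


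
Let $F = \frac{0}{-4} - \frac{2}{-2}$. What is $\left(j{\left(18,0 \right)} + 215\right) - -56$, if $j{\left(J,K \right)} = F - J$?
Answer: $254$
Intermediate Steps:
$F = 1$ ($F = 0 \left(- \frac{1}{4}\right) - -1 = 0 + 1 = 1$)
$j{\left(J,K \right)} = 1 - J$
$\left(j{\left(18,0 \right)} + 215\right) - -56 = \left(\left(1 - 18\right) + 215\right) - -56 = \left(\left(1 - 18\right) + 215\right) + 56 = \left(-17 + 215\right) + 56 = 198 + 56 = 254$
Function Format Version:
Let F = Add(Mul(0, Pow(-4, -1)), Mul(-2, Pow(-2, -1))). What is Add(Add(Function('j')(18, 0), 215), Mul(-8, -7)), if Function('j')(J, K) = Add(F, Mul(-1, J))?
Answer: 254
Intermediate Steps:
F = 1 (F = Add(Mul(0, Rational(-1, 4)), Mul(-2, Rational(-1, 2))) = Add(0, 1) = 1)
Function('j')(J, K) = Add(1, Mul(-1, J))
Add(Add(Function('j')(18, 0), 215), Mul(-8, -7)) = Add(Add(Add(1, Mul(-1, 18)), 215), Mul(-8, -7)) = Add(Add(Add(1, -18), 215), 56) = Add(Add(-17, 215), 56) = Add(198, 56) = 254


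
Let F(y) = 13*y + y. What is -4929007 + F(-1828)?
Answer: -4954599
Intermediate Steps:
F(y) = 14*y
-4929007 + F(-1828) = -4929007 + 14*(-1828) = -4929007 - 25592 = -4954599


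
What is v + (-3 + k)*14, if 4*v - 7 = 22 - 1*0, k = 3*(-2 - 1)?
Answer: -643/4 ≈ -160.75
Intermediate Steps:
k = -9 (k = 3*(-3) = -9)
v = 29/4 (v = 7/4 + (22 - 1*0)/4 = 7/4 + (22 + 0)/4 = 7/4 + (1/4)*22 = 7/4 + 11/2 = 29/4 ≈ 7.2500)
v + (-3 + k)*14 = 29/4 + (-3 - 9)*14 = 29/4 - 12*14 = 29/4 - 168 = -643/4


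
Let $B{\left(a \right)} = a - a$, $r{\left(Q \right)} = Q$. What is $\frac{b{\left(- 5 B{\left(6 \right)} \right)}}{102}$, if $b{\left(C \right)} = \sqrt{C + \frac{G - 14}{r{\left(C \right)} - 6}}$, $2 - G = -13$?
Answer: $\frac{i \sqrt{6}}{612} \approx 0.0040024 i$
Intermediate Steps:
$G = 15$ ($G = 2 - -13 = 2 + 13 = 15$)
$B{\left(a \right)} = 0$
$b{\left(C \right)} = \sqrt{C + \frac{1}{-6 + C}}$ ($b{\left(C \right)} = \sqrt{C + \frac{15 - 14}{C - 6}} = \sqrt{C + 1 \frac{1}{-6 + C}} = \sqrt{C + \frac{1}{-6 + C}}$)
$\frac{b{\left(- 5 B{\left(6 \right)} \right)}}{102} = \frac{\sqrt{\frac{1 + \left(-5\right) 0 \left(-6 - 0\right)}{-6 - 0}}}{102} = \sqrt{\frac{1 + 0 \left(-6 + 0\right)}{-6 + 0}} \cdot \frac{1}{102} = \sqrt{\frac{1 + 0 \left(-6\right)}{-6}} \cdot \frac{1}{102} = \sqrt{- \frac{1 + 0}{6}} \cdot \frac{1}{102} = \sqrt{\left(- \frac{1}{6}\right) 1} \cdot \frac{1}{102} = \sqrt{- \frac{1}{6}} \cdot \frac{1}{102} = \frac{i \sqrt{6}}{6} \cdot \frac{1}{102} = \frac{i \sqrt{6}}{612}$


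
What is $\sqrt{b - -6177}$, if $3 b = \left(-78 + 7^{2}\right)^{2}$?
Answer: $\frac{2 \sqrt{14529}}{3} \approx 80.358$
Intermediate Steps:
$b = \frac{841}{3}$ ($b = \frac{\left(-78 + 7^{2}\right)^{2}}{3} = \frac{\left(-78 + 49\right)^{2}}{3} = \frac{\left(-29\right)^{2}}{3} = \frac{1}{3} \cdot 841 = \frac{841}{3} \approx 280.33$)
$\sqrt{b - -6177} = \sqrt{\frac{841}{3} - -6177} = \sqrt{\frac{841}{3} + \left(-87 + 6264\right)} = \sqrt{\frac{841}{3} + 6177} = \sqrt{\frac{19372}{3}} = \frac{2 \sqrt{14529}}{3}$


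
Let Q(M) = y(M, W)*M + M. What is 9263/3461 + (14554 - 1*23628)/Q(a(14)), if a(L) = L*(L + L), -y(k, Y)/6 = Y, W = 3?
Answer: 46566873/11532052 ≈ 4.0380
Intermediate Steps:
y(k, Y) = -6*Y
a(L) = 2*L**2 (a(L) = L*(2*L) = 2*L**2)
Q(M) = -17*M (Q(M) = (-6*3)*M + M = -18*M + M = -17*M)
9263/3461 + (14554 - 1*23628)/Q(a(14)) = 9263/3461 + (14554 - 1*23628)/((-34*14**2)) = 9263*(1/3461) + (14554 - 23628)/((-34*196)) = 9263/3461 - 9074/((-17*392)) = 9263/3461 - 9074/(-6664) = 9263/3461 - 9074*(-1/6664) = 9263/3461 + 4537/3332 = 46566873/11532052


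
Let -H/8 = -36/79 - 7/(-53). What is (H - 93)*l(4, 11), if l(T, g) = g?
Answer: -4164061/4187 ≈ -994.52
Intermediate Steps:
H = 10840/4187 (H = -8*(-36/79 - 7/(-53)) = -8*(-36*1/79 - 7*(-1/53)) = -8*(-36/79 + 7/53) = -8*(-1355/4187) = 10840/4187 ≈ 2.5890)
(H - 93)*l(4, 11) = (10840/4187 - 93)*11 = -378551/4187*11 = -4164061/4187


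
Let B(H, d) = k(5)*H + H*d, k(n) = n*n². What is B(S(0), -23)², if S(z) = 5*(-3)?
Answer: 2340900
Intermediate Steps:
k(n) = n³
S(z) = -15
B(H, d) = 125*H + H*d (B(H, d) = 5³*H + H*d = 125*H + H*d)
B(S(0), -23)² = (-15*(125 - 23))² = (-15*102)² = (-1530)² = 2340900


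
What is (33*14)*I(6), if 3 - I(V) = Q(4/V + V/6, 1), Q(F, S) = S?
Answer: 924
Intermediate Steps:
I(V) = 2 (I(V) = 3 - 1*1 = 3 - 1 = 2)
(33*14)*I(6) = (33*14)*2 = 462*2 = 924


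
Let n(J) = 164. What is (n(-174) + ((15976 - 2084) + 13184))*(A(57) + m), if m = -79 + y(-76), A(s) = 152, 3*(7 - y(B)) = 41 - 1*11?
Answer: 1906800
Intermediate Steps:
y(B) = -3 (y(B) = 7 - (41 - 1*11)/3 = 7 - (41 - 11)/3 = 7 - ⅓*30 = 7 - 10 = -3)
m = -82 (m = -79 - 3 = -82)
(n(-174) + ((15976 - 2084) + 13184))*(A(57) + m) = (164 + ((15976 - 2084) + 13184))*(152 - 82) = (164 + (13892 + 13184))*70 = (164 + 27076)*70 = 27240*70 = 1906800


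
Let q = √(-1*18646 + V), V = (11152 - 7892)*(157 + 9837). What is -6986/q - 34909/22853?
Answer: -34909/22853 - 3493*√32561794/16280897 ≈ -2.7518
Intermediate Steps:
V = 32580440 (V = 3260*9994 = 32580440)
q = √32561794 (q = √(-1*18646 + 32580440) = √(-18646 + 32580440) = √32561794 ≈ 5706.3)
-6986/q - 34909/22853 = -6986*√32561794/32561794 - 34909/22853 = -3493*√32561794/16280897 - 34909*1/22853 = -3493*√32561794/16280897 - 34909/22853 = -34909/22853 - 3493*√32561794/16280897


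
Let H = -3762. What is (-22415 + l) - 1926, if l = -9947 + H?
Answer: -38050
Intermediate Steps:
l = -13709 (l = -9947 - 3762 = -13709)
(-22415 + l) - 1926 = (-22415 - 13709) - 1926 = -36124 - 1926 = -38050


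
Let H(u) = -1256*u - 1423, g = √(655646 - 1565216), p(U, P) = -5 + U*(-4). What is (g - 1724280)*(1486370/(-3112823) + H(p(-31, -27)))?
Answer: 809870193962507880/3112823 - 469686010371*I*√909570/3112823 ≈ 2.6017e+11 - 1.439e+8*I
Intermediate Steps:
p(U, P) = -5 - 4*U
g = I*√909570 (g = √(-909570) = I*√909570 ≈ 953.71*I)
H(u) = -1423 - 1256*u
(g - 1724280)*(1486370/(-3112823) + H(p(-31, -27))) = (I*√909570 - 1724280)*(1486370/(-3112823) + (-1423 - 1256*(-5 - 4*(-31)))) = (-1724280 + I*√909570)*(1486370*(-1/3112823) + (-1423 - 1256*(-5 + 124))) = (-1724280 + I*√909570)*(-1486370/3112823 + (-1423 - 1256*119)) = (-1724280 + I*√909570)*(-1486370/3112823 + (-1423 - 149464)) = (-1724280 + I*√909570)*(-1486370/3112823 - 150887) = (-1724280 + I*√909570)*(-469686010371/3112823) = 809870193962507880/3112823 - 469686010371*I*√909570/3112823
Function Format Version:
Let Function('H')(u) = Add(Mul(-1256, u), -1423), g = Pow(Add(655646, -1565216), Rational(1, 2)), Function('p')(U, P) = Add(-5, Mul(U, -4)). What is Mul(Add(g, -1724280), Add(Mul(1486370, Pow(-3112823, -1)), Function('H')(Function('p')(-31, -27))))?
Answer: Add(Rational(809870193962507880, 3112823), Mul(Rational(-469686010371, 3112823), I, Pow(909570, Rational(1, 2)))) ≈ Add(2.6017e+11, Mul(-1.4390e+8, I))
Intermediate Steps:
Function('p')(U, P) = Add(-5, Mul(-4, U))
g = Mul(I, Pow(909570, Rational(1, 2))) (g = Pow(-909570, Rational(1, 2)) = Mul(I, Pow(909570, Rational(1, 2))) ≈ Mul(953.71, I))
Function('H')(u) = Add(-1423, Mul(-1256, u))
Mul(Add(g, -1724280), Add(Mul(1486370, Pow(-3112823, -1)), Function('H')(Function('p')(-31, -27)))) = Mul(Add(Mul(I, Pow(909570, Rational(1, 2))), -1724280), Add(Mul(1486370, Pow(-3112823, -1)), Add(-1423, Mul(-1256, Add(-5, Mul(-4, -31)))))) = Mul(Add(-1724280, Mul(I, Pow(909570, Rational(1, 2)))), Add(Mul(1486370, Rational(-1, 3112823)), Add(-1423, Mul(-1256, Add(-5, 124))))) = Mul(Add(-1724280, Mul(I, Pow(909570, Rational(1, 2)))), Add(Rational(-1486370, 3112823), Add(-1423, Mul(-1256, 119)))) = Mul(Add(-1724280, Mul(I, Pow(909570, Rational(1, 2)))), Add(Rational(-1486370, 3112823), Add(-1423, -149464))) = Mul(Add(-1724280, Mul(I, Pow(909570, Rational(1, 2)))), Add(Rational(-1486370, 3112823), -150887)) = Mul(Add(-1724280, Mul(I, Pow(909570, Rational(1, 2)))), Rational(-469686010371, 3112823)) = Add(Rational(809870193962507880, 3112823), Mul(Rational(-469686010371, 3112823), I, Pow(909570, Rational(1, 2))))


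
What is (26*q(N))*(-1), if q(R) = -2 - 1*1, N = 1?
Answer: 78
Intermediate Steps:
q(R) = -3 (q(R) = -2 - 1 = -3)
(26*q(N))*(-1) = (26*(-3))*(-1) = -78*(-1) = 78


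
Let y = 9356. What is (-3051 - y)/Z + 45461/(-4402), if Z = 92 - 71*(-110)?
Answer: -103462109/8696151 ≈ -11.897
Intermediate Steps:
Z = 7902 (Z = 92 + 7810 = 7902)
(-3051 - y)/Z + 45461/(-4402) = (-3051 - 1*9356)/7902 + 45461/(-4402) = (-3051 - 9356)*(1/7902) + 45461*(-1/4402) = -12407*1/7902 - 45461/4402 = -12407/7902 - 45461/4402 = -103462109/8696151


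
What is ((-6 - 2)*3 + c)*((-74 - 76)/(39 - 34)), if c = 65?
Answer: -1230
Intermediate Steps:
((-6 - 2)*3 + c)*((-74 - 76)/(39 - 34)) = ((-6 - 2)*3 + 65)*((-74 - 76)/(39 - 34)) = (-8*3 + 65)*(-150/5) = (-24 + 65)*(-150*⅕) = 41*(-30) = -1230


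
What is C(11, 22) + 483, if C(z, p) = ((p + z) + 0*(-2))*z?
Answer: 846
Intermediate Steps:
C(z, p) = z*(p + z) (C(z, p) = ((p + z) + 0)*z = (p + z)*z = z*(p + z))
C(11, 22) + 483 = 11*(22 + 11) + 483 = 11*33 + 483 = 363 + 483 = 846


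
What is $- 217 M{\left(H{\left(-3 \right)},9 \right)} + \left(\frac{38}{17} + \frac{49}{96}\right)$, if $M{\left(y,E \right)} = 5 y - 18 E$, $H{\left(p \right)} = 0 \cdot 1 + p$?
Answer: $\frac{62687969}{1632} \approx 38412.0$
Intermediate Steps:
$H{\left(p \right)} = p$ ($H{\left(p \right)} = 0 + p = p$)
$M{\left(y,E \right)} = - 18 E + 5 y$
$- 217 M{\left(H{\left(-3 \right)},9 \right)} + \left(\frac{38}{17} + \frac{49}{96}\right) = - 217 \left(\left(-18\right) 9 + 5 \left(-3\right)\right) + \left(\frac{38}{17} + \frac{49}{96}\right) = - 217 \left(-162 - 15\right) + \left(38 \cdot \frac{1}{17} + 49 \cdot \frac{1}{96}\right) = \left(-217\right) \left(-177\right) + \left(\frac{38}{17} + \frac{49}{96}\right) = 38409 + \frac{4481}{1632} = \frac{62687969}{1632}$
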